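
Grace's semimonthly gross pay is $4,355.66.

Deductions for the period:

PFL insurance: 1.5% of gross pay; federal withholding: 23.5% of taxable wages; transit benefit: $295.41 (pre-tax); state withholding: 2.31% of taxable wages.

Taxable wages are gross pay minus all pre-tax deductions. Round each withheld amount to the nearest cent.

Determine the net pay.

$2,946.97

Transit benefit: $295.41
Taxable wages = $4,355.66 − $295.41 = $4,060.25
Federal withholding: $4,060.25 × 0.235 = $954.16
State withholding: $4,060.25 × 0.0231 = $93.79
PFL insurance: $4,355.66 × 0.015 = $65.33
Total deductions = $295.41 + $954.16 + $93.79 + $65.33 = $1,408.69
Net pay = $4,355.66 − $1,408.69 = $2,946.97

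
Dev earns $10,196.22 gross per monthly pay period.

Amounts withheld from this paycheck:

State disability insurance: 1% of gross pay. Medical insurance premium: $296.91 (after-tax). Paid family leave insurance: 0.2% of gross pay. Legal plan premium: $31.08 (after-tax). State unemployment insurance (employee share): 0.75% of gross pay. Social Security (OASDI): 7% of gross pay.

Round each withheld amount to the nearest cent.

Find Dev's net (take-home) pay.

$8,955.67

Social Security (OASDI): $10,196.22 × 0.07 = $713.74
State disability insurance: $10,196.22 × 0.01 = $101.96
State unemployment insurance (employee share): $10,196.22 × 0.0075 = $76.47
Paid family leave insurance: $10,196.22 × 0.002 = $20.39
Legal plan premium: $31.08
Medical insurance premium: $296.91
Total deductions = $713.74 + $101.96 + $76.47 + $20.39 + $31.08 + $296.91 = $1,240.55
Net pay = $10,196.22 − $1,240.55 = $8,955.67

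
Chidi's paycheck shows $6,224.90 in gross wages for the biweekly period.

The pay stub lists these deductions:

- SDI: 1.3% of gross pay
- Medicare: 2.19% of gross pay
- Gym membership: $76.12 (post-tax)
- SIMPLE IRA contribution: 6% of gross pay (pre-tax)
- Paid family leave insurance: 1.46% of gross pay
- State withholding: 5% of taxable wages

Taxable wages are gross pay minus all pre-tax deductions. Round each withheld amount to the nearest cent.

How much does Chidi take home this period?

$5,174.59

SIMPLE IRA contribution: $6,224.90 × 0.06 = $373.49
Taxable wages = $6,224.90 − $373.49 = $5,851.41
State withholding: $5,851.41 × 0.05 = $292.57
SDI: $6,224.90 × 0.013 = $80.92
Paid family leave insurance: $6,224.90 × 0.0146 = $90.88
Medicare: $6,224.90 × 0.0219 = $136.33
Gym membership: $76.12
Total deductions = $373.49 + $292.57 + $80.92 + $90.88 + $136.33 + $76.12 = $1,050.31
Net pay = $6,224.90 − $1,050.31 = $5,174.59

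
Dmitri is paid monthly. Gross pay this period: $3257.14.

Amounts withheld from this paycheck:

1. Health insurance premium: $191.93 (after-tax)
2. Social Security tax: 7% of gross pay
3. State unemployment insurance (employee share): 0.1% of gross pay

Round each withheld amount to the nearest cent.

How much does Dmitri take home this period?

State unemployment insurance (employee share): $3257.14 × 0.001 = $3.26
Social Security tax: $3257.14 × 0.07 = $228.00
Health insurance premium: $191.93
Total deductions = $3.26 + $228.00 + $191.93 = $423.19
Net pay = $3257.14 − $423.19 = $2833.95

$2833.95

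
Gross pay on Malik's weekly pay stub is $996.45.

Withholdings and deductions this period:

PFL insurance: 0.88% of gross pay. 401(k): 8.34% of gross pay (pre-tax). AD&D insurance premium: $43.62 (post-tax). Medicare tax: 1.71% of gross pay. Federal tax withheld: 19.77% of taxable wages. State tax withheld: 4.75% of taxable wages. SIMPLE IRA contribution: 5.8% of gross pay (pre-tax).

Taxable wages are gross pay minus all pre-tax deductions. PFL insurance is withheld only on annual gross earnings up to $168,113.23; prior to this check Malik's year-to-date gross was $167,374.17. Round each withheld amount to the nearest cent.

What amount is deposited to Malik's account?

$578.62

SIMPLE IRA contribution: $996.45 × 0.058 = $57.79
401(k): $996.45 × 0.0834 = $83.10
Pre-tax total = $57.79 + $83.10 = $140.89
Taxable wages = $996.45 − $140.89 = $855.56
State tax withheld: $855.56 × 0.0475 = $40.64
Federal tax withheld: $855.56 × 0.1977 = $169.14
PFL insurance: only $168,113.23 − $167,374.17 = $739.06 of this check is subject → $739.06 × 0.0088 = $6.50
Medicare tax: $996.45 × 0.0171 = $17.04
AD&D insurance premium: $43.62
Total deductions = $57.79 + $83.10 + $40.64 + $169.14 + $6.50 + $17.04 + $43.62 = $417.83
Net pay = $996.45 − $417.83 = $578.62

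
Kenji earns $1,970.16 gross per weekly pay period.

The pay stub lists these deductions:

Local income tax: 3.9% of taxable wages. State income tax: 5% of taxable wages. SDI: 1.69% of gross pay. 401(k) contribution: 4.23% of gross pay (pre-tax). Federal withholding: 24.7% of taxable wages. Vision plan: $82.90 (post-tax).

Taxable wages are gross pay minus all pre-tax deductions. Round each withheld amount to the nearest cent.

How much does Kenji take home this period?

$1,136.65

401(k) contribution: $1,970.16 × 0.0423 = $83.34
Taxable wages = $1,970.16 − $83.34 = $1,886.82
State income tax: $1,886.82 × 0.05 = $94.34
Federal withholding: $1,886.82 × 0.247 = $466.04
Local income tax: $1,886.82 × 0.039 = $73.59
SDI: $1,970.16 × 0.0169 = $33.30
Vision plan: $82.90
Total deductions = $83.34 + $94.34 + $466.04 + $73.59 + $33.30 + $82.90 = $833.51
Net pay = $1,970.16 − $833.51 = $1,136.65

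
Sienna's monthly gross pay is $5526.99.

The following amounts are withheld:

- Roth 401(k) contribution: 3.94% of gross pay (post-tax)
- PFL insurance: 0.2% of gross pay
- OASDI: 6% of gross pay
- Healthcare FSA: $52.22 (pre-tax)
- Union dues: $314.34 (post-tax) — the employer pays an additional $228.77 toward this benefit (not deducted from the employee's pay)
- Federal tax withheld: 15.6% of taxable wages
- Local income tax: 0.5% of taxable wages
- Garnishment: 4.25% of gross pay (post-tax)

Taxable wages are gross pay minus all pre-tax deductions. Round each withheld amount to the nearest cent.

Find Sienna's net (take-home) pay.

Healthcare FSA: $52.22
Taxable wages = $5526.99 − $52.22 = $5474.77
Local income tax: $5474.77 × 0.005 = $27.37
Federal tax withheld: $5474.77 × 0.156 = $854.06
PFL insurance: $5526.99 × 0.002 = $11.05
OASDI: $5526.99 × 0.06 = $331.62
Garnishment: $5526.99 × 0.0425 = $234.90
Roth 401(k) contribution: $5526.99 × 0.0394 = $217.76
Union dues: $314.34
(Employer's $228.77 toward union dues is not withheld from the employee.)
Total deductions = $52.22 + $27.37 + $854.06 + $11.05 + $331.62 + $234.90 + $217.76 + $314.34 = $2043.32
Net pay = $5526.99 − $2043.32 = $3483.67

$3483.67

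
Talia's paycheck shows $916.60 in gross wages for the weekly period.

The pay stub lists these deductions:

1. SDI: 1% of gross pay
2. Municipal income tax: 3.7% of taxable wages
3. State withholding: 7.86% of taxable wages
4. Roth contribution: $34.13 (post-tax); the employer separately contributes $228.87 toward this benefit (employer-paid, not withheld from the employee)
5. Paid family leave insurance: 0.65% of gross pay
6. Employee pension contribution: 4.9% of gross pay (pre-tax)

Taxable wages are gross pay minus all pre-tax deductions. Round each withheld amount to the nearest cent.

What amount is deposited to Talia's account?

$721.67

Employee pension contribution: $916.60 × 0.049 = $44.91
Taxable wages = $916.60 − $44.91 = $871.69
State withholding: $871.69 × 0.0786 = $68.51
Municipal income tax: $871.69 × 0.037 = $32.25
SDI: $916.60 × 0.01 = $9.17
Paid family leave insurance: $916.60 × 0.0065 = $5.96
Roth contribution: $34.13
(Employer's $228.87 toward Roth contribution is not withheld from the employee.)
Total deductions = $44.91 + $68.51 + $32.25 + $9.17 + $5.96 + $34.13 = $194.93
Net pay = $916.60 − $194.93 = $721.67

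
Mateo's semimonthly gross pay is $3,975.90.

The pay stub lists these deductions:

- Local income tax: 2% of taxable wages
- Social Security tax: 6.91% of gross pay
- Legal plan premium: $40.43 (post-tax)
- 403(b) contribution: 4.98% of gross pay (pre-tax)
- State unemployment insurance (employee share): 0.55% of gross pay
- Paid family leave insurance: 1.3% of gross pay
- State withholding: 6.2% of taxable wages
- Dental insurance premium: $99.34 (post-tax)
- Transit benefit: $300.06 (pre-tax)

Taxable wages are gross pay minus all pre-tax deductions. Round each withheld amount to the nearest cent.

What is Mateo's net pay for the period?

$2,704.59

403(b) contribution: $3,975.90 × 0.0498 = $198.00
Transit benefit: $300.06
Pre-tax total = $198.00 + $300.06 = $498.06
Taxable wages = $3,975.90 − $498.06 = $3,477.84
State withholding: $3,477.84 × 0.062 = $215.63
Local income tax: $3,477.84 × 0.02 = $69.56
Paid family leave insurance: $3,975.90 × 0.013 = $51.69
State unemployment insurance (employee share): $3,975.90 × 0.0055 = $21.87
Social Security tax: $3,975.90 × 0.0691 = $274.73
Dental insurance premium: $99.34
Legal plan premium: $40.43
Total deductions = $198.00 + $300.06 + $215.63 + $69.56 + $51.69 + $21.87 + $274.73 + $99.34 + $40.43 = $1,271.31
Net pay = $3,975.90 − $1,271.31 = $2,704.59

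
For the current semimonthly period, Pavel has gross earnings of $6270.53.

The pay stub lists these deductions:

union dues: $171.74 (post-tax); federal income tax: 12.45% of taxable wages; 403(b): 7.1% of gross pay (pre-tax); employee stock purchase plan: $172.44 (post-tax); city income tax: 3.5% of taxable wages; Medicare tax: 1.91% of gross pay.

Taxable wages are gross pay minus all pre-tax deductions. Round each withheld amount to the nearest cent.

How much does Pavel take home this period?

$4432.23

403(b): $6270.53 × 0.071 = $445.21
Taxable wages = $6270.53 − $445.21 = $5825.32
City income tax: $5825.32 × 0.035 = $203.89
Federal income tax: $5825.32 × 0.1245 = $725.25
Medicare tax: $6270.53 × 0.0191 = $119.77
Employee stock purchase plan: $172.44
Union dues: $171.74
Total deductions = $445.21 + $203.89 + $725.25 + $119.77 + $172.44 + $171.74 = $1838.30
Net pay = $6270.53 − $1838.30 = $4432.23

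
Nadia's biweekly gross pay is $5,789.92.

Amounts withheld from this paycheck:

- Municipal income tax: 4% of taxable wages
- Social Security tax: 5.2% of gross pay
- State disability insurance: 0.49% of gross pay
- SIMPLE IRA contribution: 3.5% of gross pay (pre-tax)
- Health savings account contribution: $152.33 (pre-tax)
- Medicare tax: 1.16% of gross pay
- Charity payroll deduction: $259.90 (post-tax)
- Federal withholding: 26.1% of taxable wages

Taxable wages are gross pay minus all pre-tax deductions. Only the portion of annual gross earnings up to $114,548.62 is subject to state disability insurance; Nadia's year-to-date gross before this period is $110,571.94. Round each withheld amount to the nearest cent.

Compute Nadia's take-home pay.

$3,151.39

Health savings account contribution: $152.33
SIMPLE IRA contribution: $5,789.92 × 0.035 = $202.65
Pre-tax total = $152.33 + $202.65 = $354.98
Taxable wages = $5,789.92 − $354.98 = $5,434.94
Municipal income tax: $5,434.94 × 0.04 = $217.40
Federal withholding: $5,434.94 × 0.261 = $1,418.52
Social Security tax: $5,789.92 × 0.052 = $301.08
Medicare tax: $5,789.92 × 0.0116 = $67.16
State disability insurance: only $114,548.62 − $110,571.94 = $3,976.68 of this check is subject → $3,976.68 × 0.0049 = $19.49
Charity payroll deduction: $259.90
Total deductions = $152.33 + $202.65 + $217.40 + $1,418.52 + $301.08 + $67.16 + $19.49 + $259.90 = $2,638.53
Net pay = $5,789.92 − $2,638.53 = $3,151.39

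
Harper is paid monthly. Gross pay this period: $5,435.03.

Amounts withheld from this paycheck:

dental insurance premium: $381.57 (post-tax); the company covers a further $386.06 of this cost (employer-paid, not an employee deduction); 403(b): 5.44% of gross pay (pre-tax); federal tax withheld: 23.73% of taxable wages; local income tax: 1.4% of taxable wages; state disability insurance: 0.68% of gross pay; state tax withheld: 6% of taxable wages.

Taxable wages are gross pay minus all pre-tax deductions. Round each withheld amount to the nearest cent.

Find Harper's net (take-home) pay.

$3,120.95

403(b): $5,435.03 × 0.0544 = $295.67
Taxable wages = $5,435.03 − $295.67 = $5,139.36
State tax withheld: $5,139.36 × 0.06 = $308.36
Federal tax withheld: $5,139.36 × 0.2373 = $1,219.57
Local income tax: $5,139.36 × 0.014 = $71.95
State disability insurance: $5,435.03 × 0.0068 = $36.96
Dental insurance premium: $381.57
(Employer's $386.06 toward dental insurance premium is not withheld from the employee.)
Total deductions = $295.67 + $308.36 + $1,219.57 + $71.95 + $36.96 + $381.57 = $2,314.08
Net pay = $5,435.03 − $2,314.08 = $3,120.95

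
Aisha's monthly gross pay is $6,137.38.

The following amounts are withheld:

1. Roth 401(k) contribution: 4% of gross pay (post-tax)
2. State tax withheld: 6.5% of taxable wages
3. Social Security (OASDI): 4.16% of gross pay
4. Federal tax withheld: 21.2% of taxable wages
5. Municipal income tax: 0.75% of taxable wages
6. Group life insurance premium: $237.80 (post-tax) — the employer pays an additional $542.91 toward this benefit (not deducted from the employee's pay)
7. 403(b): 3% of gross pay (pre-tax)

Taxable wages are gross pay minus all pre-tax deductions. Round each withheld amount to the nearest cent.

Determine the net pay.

$3,520.94

403(b): $6,137.38 × 0.03 = $184.12
Taxable wages = $6,137.38 − $184.12 = $5,953.26
State tax withheld: $5,953.26 × 0.065 = $386.96
Municipal income tax: $5,953.26 × 0.0075 = $44.65
Federal tax withheld: $5,953.26 × 0.212 = $1,262.09
Social Security (OASDI): $6,137.38 × 0.0416 = $255.32
Roth 401(k) contribution: $6,137.38 × 0.04 = $245.50
Group life insurance premium: $237.80
(Employer's $542.91 toward group life insurance premium is not withheld from the employee.)
Total deductions = $184.12 + $386.96 + $44.65 + $1,262.09 + $255.32 + $245.50 + $237.80 = $2,616.44
Net pay = $6,137.38 − $2,616.44 = $3,520.94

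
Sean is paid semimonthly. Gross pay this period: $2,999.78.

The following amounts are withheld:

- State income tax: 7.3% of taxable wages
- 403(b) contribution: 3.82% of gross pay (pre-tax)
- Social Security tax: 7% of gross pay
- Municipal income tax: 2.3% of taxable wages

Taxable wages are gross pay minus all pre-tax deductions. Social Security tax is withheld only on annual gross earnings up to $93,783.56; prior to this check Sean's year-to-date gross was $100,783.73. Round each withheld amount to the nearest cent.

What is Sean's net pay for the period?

403(b) contribution: $2,999.78 × 0.0382 = $114.59
Taxable wages = $2,999.78 − $114.59 = $2,885.19
Municipal income tax: $2,885.19 × 0.023 = $66.36
State income tax: $2,885.19 × 0.073 = $210.62
Social Security tax: annual cap $93,783.56 already reached (YTD $100,783.73), so $0.00
Total deductions = $114.59 + $66.36 + $210.62 + $0.00 = $391.57
Net pay = $2,999.78 − $391.57 = $2,608.21

$2,608.21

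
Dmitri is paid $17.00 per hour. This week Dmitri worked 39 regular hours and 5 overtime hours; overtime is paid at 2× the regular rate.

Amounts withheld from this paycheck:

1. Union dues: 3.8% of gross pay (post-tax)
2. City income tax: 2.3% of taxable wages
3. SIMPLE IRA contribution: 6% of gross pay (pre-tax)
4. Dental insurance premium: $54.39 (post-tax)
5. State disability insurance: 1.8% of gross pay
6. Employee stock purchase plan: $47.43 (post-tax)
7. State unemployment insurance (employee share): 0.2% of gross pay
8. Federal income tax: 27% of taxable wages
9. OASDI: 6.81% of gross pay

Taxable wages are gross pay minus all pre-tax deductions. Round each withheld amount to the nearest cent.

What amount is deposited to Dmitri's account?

Regular pay: 39 × $17.00 = $663.00
Overtime pay: 5 × $17.00 × 2 = $170.00
Gross pay = $663.00 + $170.00 = $833.00
SIMPLE IRA contribution: $833.00 × 0.06 = $49.98
Taxable wages = $833.00 − $49.98 = $783.02
City income tax: $783.02 × 0.023 = $18.01
Federal income tax: $783.02 × 0.27 = $211.42
OASDI: $833.00 × 0.0681 = $56.73
State disability insurance: $833.00 × 0.018 = $14.99
State unemployment insurance (employee share): $833.00 × 0.002 = $1.67
Union dues: $833.00 × 0.038 = $31.65
Employee stock purchase plan: $47.43
Dental insurance premium: $54.39
Total deductions = $49.98 + $18.01 + $211.42 + $56.73 + $14.99 + $1.67 + $31.65 + $47.43 + $54.39 = $486.27
Net pay = $833.00 − $486.27 = $346.73

$346.73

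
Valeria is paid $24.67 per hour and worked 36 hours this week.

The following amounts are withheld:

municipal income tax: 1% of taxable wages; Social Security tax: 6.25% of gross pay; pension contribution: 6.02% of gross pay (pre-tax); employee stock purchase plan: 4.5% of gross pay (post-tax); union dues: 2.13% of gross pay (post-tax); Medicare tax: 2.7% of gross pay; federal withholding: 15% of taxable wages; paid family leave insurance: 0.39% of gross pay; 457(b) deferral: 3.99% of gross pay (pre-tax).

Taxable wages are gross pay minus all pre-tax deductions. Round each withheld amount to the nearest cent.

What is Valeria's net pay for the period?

Gross pay: 36 × $24.67 = $888.12
Pension contribution: $888.12 × 0.0602 = $53.46
457(b) deferral: $888.12 × 0.0399 = $35.44
Pre-tax total = $53.46 + $35.44 = $88.90
Taxable wages = $888.12 − $88.90 = $799.22
Municipal income tax: $799.22 × 0.01 = $7.99
Federal withholding: $799.22 × 0.15 = $119.88
Social Security tax: $888.12 × 0.0625 = $55.51
Paid family leave insurance: $888.12 × 0.0039 = $3.46
Medicare tax: $888.12 × 0.027 = $23.98
Union dues: $888.12 × 0.0213 = $18.92
Employee stock purchase plan: $888.12 × 0.045 = $39.97
Total deductions = $53.46 + $35.44 + $7.99 + $119.88 + $55.51 + $3.46 + $23.98 + $18.92 + $39.97 = $358.61
Net pay = $888.12 − $358.61 = $529.51

$529.51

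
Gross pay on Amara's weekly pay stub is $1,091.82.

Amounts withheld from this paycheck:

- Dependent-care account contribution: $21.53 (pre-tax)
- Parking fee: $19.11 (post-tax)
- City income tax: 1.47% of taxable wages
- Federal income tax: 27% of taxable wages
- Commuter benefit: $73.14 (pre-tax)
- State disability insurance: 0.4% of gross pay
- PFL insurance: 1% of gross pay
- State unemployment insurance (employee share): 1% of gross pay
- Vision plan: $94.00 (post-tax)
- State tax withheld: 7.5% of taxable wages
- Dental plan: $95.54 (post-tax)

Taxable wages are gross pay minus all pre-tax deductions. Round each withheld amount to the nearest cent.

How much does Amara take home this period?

$403.61

Dependent-care account contribution: $21.53
Commuter benefit: $73.14
Pre-tax total = $21.53 + $73.14 = $94.67
Taxable wages = $1,091.82 − $94.67 = $997.15
City income tax: $997.15 × 0.0147 = $14.66
Federal income tax: $997.15 × 0.27 = $269.23
State tax withheld: $997.15 × 0.075 = $74.79
PFL insurance: $1,091.82 × 0.01 = $10.92
State unemployment insurance (employee share): $1,091.82 × 0.01 = $10.92
State disability insurance: $1,091.82 × 0.004 = $4.37
Dental plan: $95.54
Parking fee: $19.11
Vision plan: $94.00
Total deductions = $21.53 + $73.14 + $14.66 + $269.23 + $74.79 + $10.92 + $10.92 + $4.37 + $95.54 + $19.11 + $94.00 = $688.21
Net pay = $1,091.82 − $688.21 = $403.61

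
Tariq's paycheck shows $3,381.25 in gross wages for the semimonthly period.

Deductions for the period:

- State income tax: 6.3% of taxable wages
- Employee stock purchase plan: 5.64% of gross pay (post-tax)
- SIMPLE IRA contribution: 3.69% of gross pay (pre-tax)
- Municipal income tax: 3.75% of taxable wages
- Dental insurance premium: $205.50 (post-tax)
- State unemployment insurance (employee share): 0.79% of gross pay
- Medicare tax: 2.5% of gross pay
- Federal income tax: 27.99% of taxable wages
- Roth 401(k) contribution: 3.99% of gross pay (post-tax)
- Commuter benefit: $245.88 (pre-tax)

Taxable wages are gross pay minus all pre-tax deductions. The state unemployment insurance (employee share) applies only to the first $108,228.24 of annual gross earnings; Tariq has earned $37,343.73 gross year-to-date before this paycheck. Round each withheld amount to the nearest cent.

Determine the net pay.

$1,223.01

Commuter benefit: $245.88
SIMPLE IRA contribution: $3,381.25 × 0.0369 = $124.77
Pre-tax total = $245.88 + $124.77 = $370.65
Taxable wages = $3,381.25 − $370.65 = $3,010.60
State income tax: $3,010.60 × 0.063 = $189.67
Federal income tax: $3,010.60 × 0.2799 = $842.67
Municipal income tax: $3,010.60 × 0.0375 = $112.90
State unemployment insurance (employee share): cap not yet reached, full $3,381.25 is subject → $3,381.25 × 0.0079 = $26.71
Medicare tax: $3,381.25 × 0.025 = $84.53
Dental insurance premium: $205.50
Employee stock purchase plan: $3,381.25 × 0.0564 = $190.70
Roth 401(k) contribution: $3,381.25 × 0.0399 = $134.91
Total deductions = $245.88 + $124.77 + $189.67 + $842.67 + $112.90 + $26.71 + $84.53 + $205.50 + $190.70 + $134.91 = $2,158.24
Net pay = $3,381.25 − $2,158.24 = $1,223.01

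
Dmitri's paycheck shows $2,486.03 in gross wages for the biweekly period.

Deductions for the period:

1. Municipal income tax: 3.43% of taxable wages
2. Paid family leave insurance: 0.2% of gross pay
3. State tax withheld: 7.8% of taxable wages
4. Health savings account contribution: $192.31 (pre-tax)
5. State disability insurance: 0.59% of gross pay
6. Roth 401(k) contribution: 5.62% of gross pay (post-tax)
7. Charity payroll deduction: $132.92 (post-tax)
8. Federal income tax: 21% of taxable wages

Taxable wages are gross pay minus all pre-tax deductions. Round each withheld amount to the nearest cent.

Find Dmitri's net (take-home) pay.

$1,262.19

Health savings account contribution: $192.31
Taxable wages = $2,486.03 − $192.31 = $2,293.72
Municipal income tax: $2,293.72 × 0.0343 = $78.67
State tax withheld: $2,293.72 × 0.078 = $178.91
Federal income tax: $2,293.72 × 0.21 = $481.68
State disability insurance: $2,486.03 × 0.0059 = $14.67
Paid family leave insurance: $2,486.03 × 0.002 = $4.97
Charity payroll deduction: $132.92
Roth 401(k) contribution: $2,486.03 × 0.0562 = $139.71
Total deductions = $192.31 + $78.67 + $178.91 + $481.68 + $14.67 + $4.97 + $132.92 + $139.71 = $1,223.84
Net pay = $2,486.03 − $1,223.84 = $1,262.19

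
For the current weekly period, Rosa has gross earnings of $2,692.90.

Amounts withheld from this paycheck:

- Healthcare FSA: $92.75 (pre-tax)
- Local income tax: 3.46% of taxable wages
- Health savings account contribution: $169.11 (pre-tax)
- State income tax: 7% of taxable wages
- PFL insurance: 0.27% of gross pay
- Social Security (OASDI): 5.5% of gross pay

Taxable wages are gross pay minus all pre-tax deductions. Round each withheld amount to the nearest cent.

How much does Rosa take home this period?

$2,021.38

Healthcare FSA: $92.75
Health savings account contribution: $169.11
Pre-tax total = $92.75 + $169.11 = $261.86
Taxable wages = $2,692.90 − $261.86 = $2,431.04
State income tax: $2,431.04 × 0.07 = $170.17
Local income tax: $2,431.04 × 0.0346 = $84.11
Social Security (OASDI): $2,692.90 × 0.055 = $148.11
PFL insurance: $2,692.90 × 0.0027 = $7.27
Total deductions = $92.75 + $169.11 + $170.17 + $84.11 + $148.11 + $7.27 = $671.52
Net pay = $2,692.90 − $671.52 = $2,021.38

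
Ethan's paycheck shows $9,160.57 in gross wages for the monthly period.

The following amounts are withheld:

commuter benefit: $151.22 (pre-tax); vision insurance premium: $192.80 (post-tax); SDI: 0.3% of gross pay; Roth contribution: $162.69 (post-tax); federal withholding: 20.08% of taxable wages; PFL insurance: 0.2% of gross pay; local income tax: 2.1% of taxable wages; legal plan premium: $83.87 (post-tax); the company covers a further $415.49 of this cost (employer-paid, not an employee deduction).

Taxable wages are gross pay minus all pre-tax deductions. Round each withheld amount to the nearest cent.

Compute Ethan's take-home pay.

$6,525.91

Commuter benefit: $151.22
Taxable wages = $9,160.57 − $151.22 = $9,009.35
Federal withholding: $9,009.35 × 0.2008 = $1,809.08
Local income tax: $9,009.35 × 0.021 = $189.20
SDI: $9,160.57 × 0.003 = $27.48
PFL insurance: $9,160.57 × 0.002 = $18.32
Roth contribution: $162.69
Vision insurance premium: $192.80
Legal plan premium: $83.87
(Employer's $415.49 toward legal plan premium is not withheld from the employee.)
Total deductions = $151.22 + $1,809.08 + $189.20 + $27.48 + $18.32 + $162.69 + $192.80 + $83.87 = $2,634.66
Net pay = $9,160.57 − $2,634.66 = $6,525.91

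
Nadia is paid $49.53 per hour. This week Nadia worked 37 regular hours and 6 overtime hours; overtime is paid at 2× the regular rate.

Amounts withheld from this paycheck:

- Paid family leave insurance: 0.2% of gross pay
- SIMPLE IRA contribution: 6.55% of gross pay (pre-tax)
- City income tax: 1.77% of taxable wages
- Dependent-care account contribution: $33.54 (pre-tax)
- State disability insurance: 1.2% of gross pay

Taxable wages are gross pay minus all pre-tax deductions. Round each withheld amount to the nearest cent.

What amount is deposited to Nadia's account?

Regular pay: 37 × $49.53 = $1,832.61
Overtime pay: 6 × $49.53 × 2 = $594.36
Gross pay = $1,832.61 + $594.36 = $2,426.97
Dependent-care account contribution: $33.54
SIMPLE IRA contribution: $2,426.97 × 0.0655 = $158.97
Pre-tax total = $33.54 + $158.97 = $192.51
Taxable wages = $2,426.97 − $192.51 = $2,234.46
City income tax: $2,234.46 × 0.0177 = $39.55
State disability insurance: $2,426.97 × 0.012 = $29.12
Paid family leave insurance: $2,426.97 × 0.002 = $4.85
Total deductions = $33.54 + $158.97 + $39.55 + $29.12 + $4.85 = $266.03
Net pay = $2,426.97 − $266.03 = $2,160.94

$2,160.94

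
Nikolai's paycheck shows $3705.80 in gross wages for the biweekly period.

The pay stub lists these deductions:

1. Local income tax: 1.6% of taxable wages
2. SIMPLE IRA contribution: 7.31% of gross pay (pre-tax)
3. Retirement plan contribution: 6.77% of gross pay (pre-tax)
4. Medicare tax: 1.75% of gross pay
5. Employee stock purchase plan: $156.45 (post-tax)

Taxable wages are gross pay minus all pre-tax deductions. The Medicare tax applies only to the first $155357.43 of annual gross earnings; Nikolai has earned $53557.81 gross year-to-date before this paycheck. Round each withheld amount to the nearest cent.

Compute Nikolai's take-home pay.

$2911.79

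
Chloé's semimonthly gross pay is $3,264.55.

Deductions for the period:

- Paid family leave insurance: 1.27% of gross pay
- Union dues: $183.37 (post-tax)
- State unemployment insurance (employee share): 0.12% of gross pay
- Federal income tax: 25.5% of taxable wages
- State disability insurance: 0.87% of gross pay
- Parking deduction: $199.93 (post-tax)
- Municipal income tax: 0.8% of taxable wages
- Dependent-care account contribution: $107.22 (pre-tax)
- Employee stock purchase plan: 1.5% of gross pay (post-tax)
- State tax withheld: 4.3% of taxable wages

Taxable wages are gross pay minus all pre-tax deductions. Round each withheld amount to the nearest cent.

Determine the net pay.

$1,685.13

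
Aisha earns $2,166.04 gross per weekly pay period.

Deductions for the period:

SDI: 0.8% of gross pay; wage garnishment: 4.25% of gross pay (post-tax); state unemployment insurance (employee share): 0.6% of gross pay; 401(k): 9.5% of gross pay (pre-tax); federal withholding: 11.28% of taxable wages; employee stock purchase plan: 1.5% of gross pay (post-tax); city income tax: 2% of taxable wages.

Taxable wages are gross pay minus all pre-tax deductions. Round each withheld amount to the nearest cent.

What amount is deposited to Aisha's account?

$1,545.06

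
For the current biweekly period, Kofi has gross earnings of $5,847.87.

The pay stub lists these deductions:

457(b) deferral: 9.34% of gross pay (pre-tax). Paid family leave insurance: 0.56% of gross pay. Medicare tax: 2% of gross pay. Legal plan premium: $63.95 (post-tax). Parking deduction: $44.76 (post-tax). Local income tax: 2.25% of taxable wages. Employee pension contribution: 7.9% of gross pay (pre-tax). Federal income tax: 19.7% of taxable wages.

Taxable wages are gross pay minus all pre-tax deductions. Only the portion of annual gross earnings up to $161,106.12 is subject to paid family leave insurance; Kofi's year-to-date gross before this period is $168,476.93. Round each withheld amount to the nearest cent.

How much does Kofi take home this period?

457(b) deferral: $5,847.87 × 0.0934 = $546.19
Employee pension contribution: $5,847.87 × 0.079 = $461.98
Pre-tax total = $546.19 + $461.98 = $1,008.17
Taxable wages = $5,847.87 − $1,008.17 = $4,839.70
Local income tax: $4,839.70 × 0.0225 = $108.89
Federal income tax: $4,839.70 × 0.197 = $953.42
Medicare tax: $5,847.87 × 0.02 = $116.96
Paid family leave insurance: annual cap $161,106.12 already reached (YTD $168,476.93), so $0.00
Legal plan premium: $63.95
Parking deduction: $44.76
Total deductions = $546.19 + $461.98 + $108.89 + $953.42 + $116.96 + $0.00 + $63.95 + $44.76 = $2,296.15
Net pay = $5,847.87 − $2,296.15 = $3,551.72

$3,551.72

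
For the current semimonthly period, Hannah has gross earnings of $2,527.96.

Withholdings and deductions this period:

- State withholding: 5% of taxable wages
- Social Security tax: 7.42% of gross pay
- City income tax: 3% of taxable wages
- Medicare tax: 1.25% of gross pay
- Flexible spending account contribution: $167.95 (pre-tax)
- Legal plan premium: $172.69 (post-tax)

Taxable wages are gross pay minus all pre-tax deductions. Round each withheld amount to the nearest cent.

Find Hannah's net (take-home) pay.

$1,779.35

Flexible spending account contribution: $167.95
Taxable wages = $2,527.96 − $167.95 = $2,360.01
State withholding: $2,360.01 × 0.05 = $118.00
City income tax: $2,360.01 × 0.03 = $70.80
Medicare tax: $2,527.96 × 0.0125 = $31.60
Social Security tax: $2,527.96 × 0.0742 = $187.57
Legal plan premium: $172.69
Total deductions = $167.95 + $118.00 + $70.80 + $31.60 + $187.57 + $172.69 = $748.61
Net pay = $2,527.96 − $748.61 = $1,779.35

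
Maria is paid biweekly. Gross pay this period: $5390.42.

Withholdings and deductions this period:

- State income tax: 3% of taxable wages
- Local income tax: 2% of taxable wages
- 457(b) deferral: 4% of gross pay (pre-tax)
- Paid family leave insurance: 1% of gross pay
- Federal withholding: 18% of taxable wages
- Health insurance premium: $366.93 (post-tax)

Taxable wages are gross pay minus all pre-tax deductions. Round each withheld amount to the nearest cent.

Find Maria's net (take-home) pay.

$3563.77

457(b) deferral: $5390.42 × 0.04 = $215.62
Taxable wages = $5390.42 − $215.62 = $5174.80
State income tax: $5174.80 × 0.03 = $155.24
Local income tax: $5174.80 × 0.02 = $103.50
Federal withholding: $5174.80 × 0.18 = $931.46
Paid family leave insurance: $5390.42 × 0.01 = $53.90
Health insurance premium: $366.93
Total deductions = $215.62 + $155.24 + $103.50 + $931.46 + $53.90 + $366.93 = $1826.65
Net pay = $5390.42 − $1826.65 = $3563.77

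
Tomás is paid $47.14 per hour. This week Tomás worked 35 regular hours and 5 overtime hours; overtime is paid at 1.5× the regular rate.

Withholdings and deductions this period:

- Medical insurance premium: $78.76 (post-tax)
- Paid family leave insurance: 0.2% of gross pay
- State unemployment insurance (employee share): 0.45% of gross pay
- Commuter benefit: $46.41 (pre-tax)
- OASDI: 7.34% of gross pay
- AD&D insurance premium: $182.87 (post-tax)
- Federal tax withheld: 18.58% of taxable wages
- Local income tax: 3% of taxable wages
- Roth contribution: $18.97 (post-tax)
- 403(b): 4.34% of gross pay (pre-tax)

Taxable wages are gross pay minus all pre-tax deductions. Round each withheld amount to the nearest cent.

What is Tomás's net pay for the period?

$1,025.85

Regular pay: 35 × $47.14 = $1,649.90
Overtime pay: 5 × $47.14 × 1.5 = $353.55
Gross pay = $1,649.90 + $353.55 = $2,003.45
Commuter benefit: $46.41
403(b): $2,003.45 × 0.0434 = $86.95
Pre-tax total = $46.41 + $86.95 = $133.36
Taxable wages = $2,003.45 − $133.36 = $1,870.09
Local income tax: $1,870.09 × 0.03 = $56.10
Federal tax withheld: $1,870.09 × 0.1858 = $347.46
Paid family leave insurance: $2,003.45 × 0.002 = $4.01
OASDI: $2,003.45 × 0.0734 = $147.05
State unemployment insurance (employee share): $2,003.45 × 0.0045 = $9.02
Medical insurance premium: $78.76
AD&D insurance premium: $182.87
Roth contribution: $18.97
Total deductions = $46.41 + $86.95 + $56.10 + $347.46 + $4.01 + $147.05 + $9.02 + $78.76 + $182.87 + $18.97 = $977.60
Net pay = $2,003.45 − $977.60 = $1,025.85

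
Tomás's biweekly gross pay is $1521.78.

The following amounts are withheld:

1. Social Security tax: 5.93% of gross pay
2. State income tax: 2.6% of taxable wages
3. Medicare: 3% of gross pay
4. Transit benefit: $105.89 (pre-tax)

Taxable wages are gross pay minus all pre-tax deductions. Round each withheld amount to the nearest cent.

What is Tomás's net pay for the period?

Transit benefit: $105.89
Taxable wages = $1521.78 − $105.89 = $1415.89
State income tax: $1415.89 × 0.026 = $36.81
Social Security tax: $1521.78 × 0.0593 = $90.24
Medicare: $1521.78 × 0.03 = $45.65
Total deductions = $105.89 + $36.81 + $90.24 + $45.65 = $278.59
Net pay = $1521.78 − $278.59 = $1243.19

$1243.19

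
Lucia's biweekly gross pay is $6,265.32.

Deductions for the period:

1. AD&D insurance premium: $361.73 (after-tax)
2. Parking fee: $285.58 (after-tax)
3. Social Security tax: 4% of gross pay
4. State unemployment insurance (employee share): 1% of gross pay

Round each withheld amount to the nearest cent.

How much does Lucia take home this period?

$5,304.75

Social Security tax: $6,265.32 × 0.04 = $250.61
State unemployment insurance (employee share): $6,265.32 × 0.01 = $62.65
Parking fee: $285.58
AD&D insurance premium: $361.73
Total deductions = $250.61 + $62.65 + $285.58 + $361.73 = $960.57
Net pay = $6,265.32 − $960.57 = $5,304.75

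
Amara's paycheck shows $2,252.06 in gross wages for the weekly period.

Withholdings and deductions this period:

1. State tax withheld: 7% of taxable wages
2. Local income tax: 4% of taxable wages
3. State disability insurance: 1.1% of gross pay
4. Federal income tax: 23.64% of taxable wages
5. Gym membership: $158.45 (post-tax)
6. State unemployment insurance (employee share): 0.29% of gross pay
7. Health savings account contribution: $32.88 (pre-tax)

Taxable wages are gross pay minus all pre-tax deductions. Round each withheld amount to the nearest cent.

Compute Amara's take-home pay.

$1,260.71

Health savings account contribution: $32.88
Taxable wages = $2,252.06 − $32.88 = $2,219.18
Local income tax: $2,219.18 × 0.04 = $88.77
State tax withheld: $2,219.18 × 0.07 = $155.34
Federal income tax: $2,219.18 × 0.2364 = $524.61
State unemployment insurance (employee share): $2,252.06 × 0.0029 = $6.53
State disability insurance: $2,252.06 × 0.011 = $24.77
Gym membership: $158.45
Total deductions = $32.88 + $88.77 + $155.34 + $524.61 + $6.53 + $24.77 + $158.45 = $991.35
Net pay = $2,252.06 − $991.35 = $1,260.71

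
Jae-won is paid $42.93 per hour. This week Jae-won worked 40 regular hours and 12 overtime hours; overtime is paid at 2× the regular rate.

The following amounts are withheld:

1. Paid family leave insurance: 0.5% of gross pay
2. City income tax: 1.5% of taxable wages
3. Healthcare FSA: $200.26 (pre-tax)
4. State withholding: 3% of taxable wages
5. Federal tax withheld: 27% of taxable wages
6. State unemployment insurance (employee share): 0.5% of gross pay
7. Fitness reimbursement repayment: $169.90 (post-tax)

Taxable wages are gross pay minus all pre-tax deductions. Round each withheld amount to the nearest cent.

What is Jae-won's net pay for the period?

$1547.49

Regular pay: 40 × $42.93 = $1717.20
Overtime pay: 12 × $42.93 × 2 = $1030.32
Gross pay = $1717.20 + $1030.32 = $2747.52
Healthcare FSA: $200.26
Taxable wages = $2747.52 − $200.26 = $2547.26
City income tax: $2547.26 × 0.015 = $38.21
State withholding: $2547.26 × 0.03 = $76.42
Federal tax withheld: $2547.26 × 0.27 = $687.76
Paid family leave insurance: $2747.52 × 0.005 = $13.74
State unemployment insurance (employee share): $2747.52 × 0.005 = $13.74
Fitness reimbursement repayment: $169.90
Total deductions = $200.26 + $38.21 + $76.42 + $687.76 + $13.74 + $13.74 + $169.90 = $1200.03
Net pay = $2747.52 − $1200.03 = $1547.49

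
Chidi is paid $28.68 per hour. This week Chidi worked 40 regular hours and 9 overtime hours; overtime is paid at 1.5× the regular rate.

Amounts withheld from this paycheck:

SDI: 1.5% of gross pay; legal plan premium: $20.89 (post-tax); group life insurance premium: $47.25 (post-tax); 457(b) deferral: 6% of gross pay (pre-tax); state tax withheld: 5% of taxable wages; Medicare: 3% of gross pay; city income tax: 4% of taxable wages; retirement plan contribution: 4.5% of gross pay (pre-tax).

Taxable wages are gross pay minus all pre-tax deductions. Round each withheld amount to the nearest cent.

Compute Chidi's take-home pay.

Regular pay: 40 × $28.68 = $1,147.20
Overtime pay: 9 × $28.68 × 1.5 = $387.18
Gross pay = $1,147.20 + $387.18 = $1,534.38
Retirement plan contribution: $1,534.38 × 0.045 = $69.05
457(b) deferral: $1,534.38 × 0.06 = $92.06
Pre-tax total = $69.05 + $92.06 = $161.11
Taxable wages = $1,534.38 − $161.11 = $1,373.27
City income tax: $1,373.27 × 0.04 = $54.93
State tax withheld: $1,373.27 × 0.05 = $68.66
Medicare: $1,534.38 × 0.03 = $46.03
SDI: $1,534.38 × 0.015 = $23.02
Group life insurance premium: $47.25
Legal plan premium: $20.89
Total deductions = $69.05 + $92.06 + $54.93 + $68.66 + $46.03 + $23.02 + $47.25 + $20.89 = $421.89
Net pay = $1,534.38 − $421.89 = $1,112.49

$1,112.49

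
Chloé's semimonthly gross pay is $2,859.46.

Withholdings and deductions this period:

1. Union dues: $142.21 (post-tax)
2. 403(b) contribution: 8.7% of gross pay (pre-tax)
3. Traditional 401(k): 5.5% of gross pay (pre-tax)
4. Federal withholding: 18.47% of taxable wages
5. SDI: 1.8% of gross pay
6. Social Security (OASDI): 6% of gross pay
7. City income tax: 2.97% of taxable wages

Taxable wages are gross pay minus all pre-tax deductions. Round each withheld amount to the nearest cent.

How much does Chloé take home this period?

403(b) contribution: $2,859.46 × 0.087 = $248.77
Traditional 401(k): $2,859.46 × 0.055 = $157.27
Pre-tax total = $248.77 + $157.27 = $406.04
Taxable wages = $2,859.46 − $406.04 = $2,453.42
City income tax: $2,453.42 × 0.0297 = $72.87
Federal withholding: $2,453.42 × 0.1847 = $453.15
Social Security (OASDI): $2,859.46 × 0.06 = $171.57
SDI: $2,859.46 × 0.018 = $51.47
Union dues: $142.21
Total deductions = $248.77 + $157.27 + $72.87 + $453.15 + $171.57 + $51.47 + $142.21 = $1,297.31
Net pay = $2,859.46 − $1,297.31 = $1,562.15

$1,562.15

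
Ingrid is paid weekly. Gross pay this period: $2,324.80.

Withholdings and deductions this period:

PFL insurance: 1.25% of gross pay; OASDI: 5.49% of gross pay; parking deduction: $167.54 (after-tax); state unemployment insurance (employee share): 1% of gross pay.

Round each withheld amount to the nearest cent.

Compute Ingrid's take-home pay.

PFL insurance: $2,324.80 × 0.0125 = $29.06
OASDI: $2,324.80 × 0.0549 = $127.63
State unemployment insurance (employee share): $2,324.80 × 0.01 = $23.25
Parking deduction: $167.54
Total deductions = $29.06 + $127.63 + $23.25 + $167.54 = $347.48
Net pay = $2,324.80 − $347.48 = $1,977.32

$1,977.32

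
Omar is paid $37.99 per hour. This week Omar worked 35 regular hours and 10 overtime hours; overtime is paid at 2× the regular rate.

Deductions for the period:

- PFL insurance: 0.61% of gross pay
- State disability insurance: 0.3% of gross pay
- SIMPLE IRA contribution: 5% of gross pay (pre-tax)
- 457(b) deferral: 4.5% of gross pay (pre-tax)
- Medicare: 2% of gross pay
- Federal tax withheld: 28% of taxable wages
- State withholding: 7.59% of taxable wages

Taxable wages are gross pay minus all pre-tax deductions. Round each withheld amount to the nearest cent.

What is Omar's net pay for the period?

$1,157.15

Regular pay: 35 × $37.99 = $1,329.65
Overtime pay: 10 × $37.99 × 2 = $759.80
Gross pay = $1,329.65 + $759.80 = $2,089.45
SIMPLE IRA contribution: $2,089.45 × 0.05 = $104.47
457(b) deferral: $2,089.45 × 0.045 = $94.03
Pre-tax total = $104.47 + $94.03 = $198.50
Taxable wages = $2,089.45 − $198.50 = $1,890.95
Federal tax withheld: $1,890.95 × 0.28 = $529.47
State withholding: $1,890.95 × 0.0759 = $143.52
Medicare: $2,089.45 × 0.02 = $41.79
PFL insurance: $2,089.45 × 0.0061 = $12.75
State disability insurance: $2,089.45 × 0.003 = $6.27
Total deductions = $104.47 + $94.03 + $529.47 + $143.52 + $41.79 + $12.75 + $6.27 = $932.30
Net pay = $2,089.45 − $932.30 = $1,157.15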